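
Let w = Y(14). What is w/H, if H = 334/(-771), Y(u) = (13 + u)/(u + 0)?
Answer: -20817/4676 ≈ -4.4519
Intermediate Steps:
Y(u) = (13 + u)/u
w = 27/14 (w = (13 + 14)/14 = (1/14)*27 = 27/14 ≈ 1.9286)
H = -334/771 (H = 334*(-1/771) = -334/771 ≈ -0.43320)
w/H = 27/(14*(-334/771)) = (27/14)*(-771/334) = -20817/4676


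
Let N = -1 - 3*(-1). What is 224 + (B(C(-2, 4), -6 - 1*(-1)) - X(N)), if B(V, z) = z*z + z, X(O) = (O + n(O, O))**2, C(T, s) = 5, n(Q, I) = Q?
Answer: 228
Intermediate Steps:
N = 2 (N = -1 + 3 = 2)
X(O) = 4*O**2 (X(O) = (O + O)**2 = (2*O)**2 = 4*O**2)
B(V, z) = z + z**2 (B(V, z) = z**2 + z = z + z**2)
224 + (B(C(-2, 4), -6 - 1*(-1)) - X(N)) = 224 + ((-6 - 1*(-1))*(1 + (-6 - 1*(-1))) - 4*2**2) = 224 + ((-6 + 1)*(1 + (-6 + 1)) - 4*4) = 224 + (-5*(1 - 5) - 1*16) = 224 + (-5*(-4) - 16) = 224 + (20 - 16) = 224 + 4 = 228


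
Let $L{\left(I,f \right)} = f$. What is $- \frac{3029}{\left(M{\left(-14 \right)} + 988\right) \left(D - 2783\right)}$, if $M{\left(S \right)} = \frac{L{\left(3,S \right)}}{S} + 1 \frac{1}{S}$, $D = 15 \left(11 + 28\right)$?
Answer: $\frac{233}{167205} \approx 0.0013935$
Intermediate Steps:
$D = 585$ ($D = 15 \cdot 39 = 585$)
$M{\left(S \right)} = 1 + \frac{1}{S}$ ($M{\left(S \right)} = \frac{S}{S} + 1 \frac{1}{S} = 1 + \frac{1}{S}$)
$- \frac{3029}{\left(M{\left(-14 \right)} + 988\right) \left(D - 2783\right)} = - \frac{3029}{\left(\frac{1 - 14}{-14} + 988\right) \left(585 - 2783\right)} = - \frac{3029}{\left(\left(- \frac{1}{14}\right) \left(-13\right) + 988\right) \left(-2198\right)} = - \frac{3029}{\left(\frac{13}{14} + 988\right) \left(-2198\right)} = - \frac{3029}{\frac{13845}{14} \left(-2198\right)} = - \frac{3029}{-2173665} = \left(-3029\right) \left(- \frac{1}{2173665}\right) = \frac{233}{167205}$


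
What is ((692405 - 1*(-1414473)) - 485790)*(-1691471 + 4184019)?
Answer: 4040639652224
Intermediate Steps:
((692405 - 1*(-1414473)) - 485790)*(-1691471 + 4184019) = ((692405 + 1414473) - 485790)*2492548 = (2106878 - 485790)*2492548 = 1621088*2492548 = 4040639652224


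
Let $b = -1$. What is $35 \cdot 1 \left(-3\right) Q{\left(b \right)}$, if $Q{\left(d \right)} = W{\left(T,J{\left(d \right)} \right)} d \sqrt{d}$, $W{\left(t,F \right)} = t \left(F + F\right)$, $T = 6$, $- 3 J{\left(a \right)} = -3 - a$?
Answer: $840 i \approx 840.0 i$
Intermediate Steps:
$J{\left(a \right)} = 1 + \frac{a}{3}$ ($J{\left(a \right)} = - \frac{-3 - a}{3} = 1 + \frac{a}{3}$)
$W{\left(t,F \right)} = 2 F t$ ($W{\left(t,F \right)} = t 2 F = 2 F t$)
$Q{\left(d \right)} = d^{\frac{3}{2}} \left(12 + 4 d\right)$ ($Q{\left(d \right)} = 2 \left(1 + \frac{d}{3}\right) 6 d \sqrt{d} = \left(12 + 4 d\right) d \sqrt{d} = d \left(12 + 4 d\right) \sqrt{d} = d^{\frac{3}{2}} \left(12 + 4 d\right)$)
$35 \cdot 1 \left(-3\right) Q{\left(b \right)} = 35 \cdot 1 \left(-3\right) 4 \left(-1\right)^{\frac{3}{2}} \left(3 - 1\right) = 35 \left(-3\right) 4 \left(- i\right) 2 = - 105 \left(- 8 i\right) = 840 i$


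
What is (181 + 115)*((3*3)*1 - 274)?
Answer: -78440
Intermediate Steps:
(181 + 115)*((3*3)*1 - 274) = 296*(9*1 - 274) = 296*(9 - 274) = 296*(-265) = -78440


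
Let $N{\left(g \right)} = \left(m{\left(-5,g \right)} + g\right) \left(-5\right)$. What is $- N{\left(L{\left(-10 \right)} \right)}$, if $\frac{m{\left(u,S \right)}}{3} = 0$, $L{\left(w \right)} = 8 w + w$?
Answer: $-450$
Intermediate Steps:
$L{\left(w \right)} = 9 w$
$m{\left(u,S \right)} = 0$ ($m{\left(u,S \right)} = 3 \cdot 0 = 0$)
$N{\left(g \right)} = - 5 g$ ($N{\left(g \right)} = \left(0 + g\right) \left(-5\right) = g \left(-5\right) = - 5 g$)
$- N{\left(L{\left(-10 \right)} \right)} = - \left(-5\right) 9 \left(-10\right) = - \left(-5\right) \left(-90\right) = \left(-1\right) 450 = -450$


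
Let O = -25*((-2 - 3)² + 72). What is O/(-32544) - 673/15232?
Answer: 469859/15490944 ≈ 0.030331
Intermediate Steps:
O = -2425 (O = -25*((-5)² + 72) = -25*(25 + 72) = -25*97 = -2425)
O/(-32544) - 673/15232 = -2425/(-32544) - 673/15232 = -2425*(-1/32544) - 673*1/15232 = 2425/32544 - 673/15232 = 469859/15490944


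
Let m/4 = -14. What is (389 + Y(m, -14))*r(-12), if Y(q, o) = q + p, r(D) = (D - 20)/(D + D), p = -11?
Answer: 1288/3 ≈ 429.33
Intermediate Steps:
m = -56 (m = 4*(-14) = -56)
r(D) = (-20 + D)/(2*D) (r(D) = (-20 + D)/((2*D)) = (-20 + D)*(1/(2*D)) = (-20 + D)/(2*D))
Y(q, o) = -11 + q (Y(q, o) = q - 11 = -11 + q)
(389 + Y(m, -14))*r(-12) = (389 + (-11 - 56))*((½)*(-20 - 12)/(-12)) = (389 - 67)*((½)*(-1/12)*(-32)) = 322*(4/3) = 1288/3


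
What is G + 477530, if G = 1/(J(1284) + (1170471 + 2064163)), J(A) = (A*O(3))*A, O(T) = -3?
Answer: 817213325019/1711334 ≈ 4.7753e+5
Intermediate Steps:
J(A) = -3*A² (J(A) = (A*(-3))*A = (-3*A)*A = -3*A²)
G = -1/1711334 (G = 1/(-3*1284² + (1170471 + 2064163)) = 1/(-3*1648656 + 3234634) = 1/(-4945968 + 3234634) = 1/(-1711334) = -1/1711334 ≈ -5.8434e-7)
G + 477530 = -1/1711334 + 477530 = 817213325019/1711334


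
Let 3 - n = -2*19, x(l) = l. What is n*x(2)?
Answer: 82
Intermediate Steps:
n = 41 (n = 3 - (-2)*19 = 3 - 1*(-38) = 3 + 38 = 41)
n*x(2) = 41*2 = 82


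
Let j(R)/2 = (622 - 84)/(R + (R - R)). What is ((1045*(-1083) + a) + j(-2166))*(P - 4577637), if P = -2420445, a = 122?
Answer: 2858803779411398/361 ≈ 7.9191e+12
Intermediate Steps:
j(R) = 1076/R (j(R) = 2*((622 - 84)/(R + (R - R))) = 2*(538/(R + 0)) = 2*(538/R) = 1076/R)
((1045*(-1083) + a) + j(-2166))*(P - 4577637) = ((1045*(-1083) + 122) + 1076/(-2166))*(-2420445 - 4577637) = ((-1131735 + 122) + 1076*(-1/2166))*(-6998082) = (-1131613 - 538/1083)*(-6998082) = -1225537417/1083*(-6998082) = 2858803779411398/361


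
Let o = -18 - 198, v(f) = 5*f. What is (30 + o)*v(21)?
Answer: -19530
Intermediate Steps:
o = -216
(30 + o)*v(21) = (30 - 216)*(5*21) = -186*105 = -19530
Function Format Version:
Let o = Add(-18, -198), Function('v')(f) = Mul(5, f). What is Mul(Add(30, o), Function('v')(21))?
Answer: -19530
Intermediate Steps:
o = -216
Mul(Add(30, o), Function('v')(21)) = Mul(Add(30, -216), Mul(5, 21)) = Mul(-186, 105) = -19530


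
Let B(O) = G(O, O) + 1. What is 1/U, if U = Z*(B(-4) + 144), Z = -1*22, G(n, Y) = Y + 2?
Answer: -1/3146 ≈ -0.00031786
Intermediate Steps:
G(n, Y) = 2 + Y
Z = -22
B(O) = 3 + O (B(O) = (2 + O) + 1 = 3 + O)
U = -3146 (U = -22*((3 - 4) + 144) = -22*(-1 + 144) = -22*143 = -3146)
1/U = 1/(-3146) = -1/3146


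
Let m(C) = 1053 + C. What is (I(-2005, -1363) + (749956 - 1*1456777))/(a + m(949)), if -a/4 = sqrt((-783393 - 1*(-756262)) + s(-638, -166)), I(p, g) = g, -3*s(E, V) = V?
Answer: -1063338276/3330911 - 708184*I*sqrt(243681)/3330911 ≈ -319.23 - 104.95*I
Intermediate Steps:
s(E, V) = -V/3
a = -4*I*sqrt(243681)/3 (a = -4*sqrt((-783393 - 1*(-756262)) - 1/3*(-166)) = -4*sqrt((-783393 + 756262) + 166/3) = -4*sqrt(-27131 + 166/3) = -4*I*sqrt(243681)/3 ≈ -658.19*I)
(I(-2005, -1363) + (749956 - 1*1456777))/(a + m(949)) = (-1363 + (749956 - 1*1456777))/(-4*I*sqrt(243681)/3 + (1053 + 949)) = (-1363 + (749956 - 1456777))/(-4*I*sqrt(243681)/3 + 2002) = (-1363 - 706821)/(2002 - 4*I*sqrt(243681)/3) = -708184/(2002 - 4*I*sqrt(243681)/3)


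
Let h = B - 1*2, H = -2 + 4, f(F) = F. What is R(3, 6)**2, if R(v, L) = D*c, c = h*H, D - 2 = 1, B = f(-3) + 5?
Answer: 0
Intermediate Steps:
H = 2
B = 2 (B = -3 + 5 = 2)
h = 0 (h = 2 - 1*2 = 2 - 2 = 0)
D = 3 (D = 2 + 1 = 3)
c = 0 (c = 0*2 = 0)
R(v, L) = 0 (R(v, L) = 3*0 = 0)
R(3, 6)**2 = 0**2 = 0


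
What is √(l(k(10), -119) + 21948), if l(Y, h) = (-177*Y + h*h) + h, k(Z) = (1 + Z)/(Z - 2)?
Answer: √571946/4 ≈ 189.07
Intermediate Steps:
k(Z) = (1 + Z)/(-2 + Z)
l(Y, h) = h + h² - 177*Y (l(Y, h) = (-177*Y + h²) + h = (h² - 177*Y) + h = h + h² - 177*Y)
√(l(k(10), -119) + 21948) = √((-119 + (-119)² - 177*(1 + 10)/(-2 + 10)) + 21948) = √((-119 + 14161 - 177*11/8) + 21948) = √((-119 + 14161 - 1947/8) + 21948) = √(110389/8 + 21948) = √(285973/8) = √571946/4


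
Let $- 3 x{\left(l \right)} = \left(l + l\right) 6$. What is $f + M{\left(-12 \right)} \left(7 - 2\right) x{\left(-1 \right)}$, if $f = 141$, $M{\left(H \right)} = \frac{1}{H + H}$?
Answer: $\frac{841}{6} \approx 140.17$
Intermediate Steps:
$x{\left(l \right)} = - 4 l$ ($x{\left(l \right)} = - \frac{\left(l + l\right) 6}{3} = - \frac{2 l 6}{3} = - \frac{12 l}{3} = - 4 l$)
$M{\left(H \right)} = \frac{1}{2 H}$
$f + M{\left(-12 \right)} \left(7 - 2\right) x{\left(-1 \right)} = 141 + \frac{1}{2 \left(-12\right)} \left(7 - 2\right) \left(\left(-4\right) \left(-1\right)\right) = 141 + \frac{1}{2} \left(- \frac{1}{12}\right) 5 \cdot 4 = 141 - \frac{5}{6} = \frac{841}{6}$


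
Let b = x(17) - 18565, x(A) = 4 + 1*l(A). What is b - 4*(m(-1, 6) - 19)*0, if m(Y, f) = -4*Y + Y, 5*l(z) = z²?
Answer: -92516/5 ≈ -18503.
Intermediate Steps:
l(z) = z²/5
m(Y, f) = -3*Y
x(A) = 4 + A²/5 (x(A) = 4 + 1*(A²/5) = 4 + A²/5)
b = -92516/5 (b = (4 + (⅕)*17²) - 18565 = (4 + (⅕)*289) - 18565 = (4 + 289/5) - 18565 = 309/5 - 18565 = -92516/5 ≈ -18503.)
b - 4*(m(-1, 6) - 19)*0 = -92516/5 - 4*(-3*(-1) - 19)*0 = -92516/5 - 4*(3 - 19)*0 = -92516/5 - (-64)*0 = -92516/5 - 4*0 = -92516/5 + 0 = -92516/5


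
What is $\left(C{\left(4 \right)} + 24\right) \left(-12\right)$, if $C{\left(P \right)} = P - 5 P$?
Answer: $-96$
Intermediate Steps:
$C{\left(P \right)} = - 4 P$
$\left(C{\left(4 \right)} + 24\right) \left(-12\right) = \left(\left(-4\right) 4 + 24\right) \left(-12\right) = \left(-16 + 24\right) \left(-12\right) = 8 \left(-12\right) = -96$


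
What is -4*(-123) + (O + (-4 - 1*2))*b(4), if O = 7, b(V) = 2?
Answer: 494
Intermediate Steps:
-4*(-123) + (O + (-4 - 1*2))*b(4) = -4*(-123) + (7 + (-4 - 1*2))*2 = 492 + (7 + (-4 - 2))*2 = 492 + (7 - 6)*2 = 492 + 1*2 = 492 + 2 = 494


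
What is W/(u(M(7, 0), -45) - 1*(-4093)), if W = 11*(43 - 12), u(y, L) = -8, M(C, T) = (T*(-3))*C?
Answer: 341/4085 ≈ 0.083476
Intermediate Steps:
M(C, T) = -3*C*T (M(C, T) = (-3*T)*C = -3*C*T)
W = 341 (W = 11*31 = 341)
W/(u(M(7, 0), -45) - 1*(-4093)) = 341/(-8 - 1*(-4093)) = 341/(-8 + 4093) = 341/4085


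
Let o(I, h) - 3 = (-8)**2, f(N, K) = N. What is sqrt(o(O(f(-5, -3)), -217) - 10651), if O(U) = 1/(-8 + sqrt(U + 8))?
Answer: 42*I*sqrt(6) ≈ 102.88*I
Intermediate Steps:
O(U) = 1/(-8 + sqrt(8 + U))
o(I, h) = 67 (o(I, h) = 3 + (-8)**2 = 3 + 64 = 67)
sqrt(o(O(f(-5, -3)), -217) - 10651) = sqrt(67 - 10651) = sqrt(-10584) = 42*I*sqrt(6)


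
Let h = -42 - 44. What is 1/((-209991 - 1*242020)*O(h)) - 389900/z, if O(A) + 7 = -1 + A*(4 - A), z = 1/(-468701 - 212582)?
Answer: 930292250433298807601/3502181228 ≈ 2.6563e+11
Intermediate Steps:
z = -1/681283 (z = 1/(-681283) = -1/681283 ≈ -1.4678e-6)
h = -86
O(A) = -8 + A*(4 - A) (O(A) = -7 + (-1 + A*(4 - A)) = -8 + A*(4 - A))
1/((-209991 - 1*242020)*O(h)) - 389900/z = 1/((-209991 - 1*242020)*(-8 - 1*(-86)² + 4*(-86))) - 389900/(-1/681283) = 1/((-209991 - 242020)*(-8 - 1*7396 - 344)) - 389900*(-681283) = 1/((-452011)*(-8 - 7396 - 344)) + 265632241700 = -1/452011/(-7748) + 265632241700 = -1/452011*(-1/7748) + 265632241700 = 1/3502181228 + 265632241700 = 930292250433298807601/3502181228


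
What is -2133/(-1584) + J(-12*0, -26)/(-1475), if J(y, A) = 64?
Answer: 338311/259600 ≈ 1.3032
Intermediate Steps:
-2133/(-1584) + J(-12*0, -26)/(-1475) = -2133/(-1584) + 64/(-1475) = -2133*(-1/1584) + 64*(-1/1475) = 237/176 - 64/1475 = 338311/259600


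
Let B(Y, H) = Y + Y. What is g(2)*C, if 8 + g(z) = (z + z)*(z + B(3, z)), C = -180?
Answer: -4320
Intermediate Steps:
B(Y, H) = 2*Y
g(z) = -8 + 2*z*(6 + z) (g(z) = -8 + (z + z)*(z + 2*3) = -8 + (2*z)*(z + 6) = -8 + (2*z)*(6 + z) = -8 + 2*z*(6 + z))
g(2)*C = (-8 + 2*2² + 12*2)*(-180) = (-8 + 2*4 + 24)*(-180) = (-8 + 8 + 24)*(-180) = 24*(-180) = -4320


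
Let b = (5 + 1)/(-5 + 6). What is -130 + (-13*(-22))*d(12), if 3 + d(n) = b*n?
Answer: 19604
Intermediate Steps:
b = 6 (b = 6/1 = 6*1 = 6)
d(n) = -3 + 6*n
-130 + (-13*(-22))*d(12) = -130 + (-13*(-22))*(-3 + 6*12) = -130 + 286*(-3 + 72) = -130 + 286*69 = -130 + 19734 = 19604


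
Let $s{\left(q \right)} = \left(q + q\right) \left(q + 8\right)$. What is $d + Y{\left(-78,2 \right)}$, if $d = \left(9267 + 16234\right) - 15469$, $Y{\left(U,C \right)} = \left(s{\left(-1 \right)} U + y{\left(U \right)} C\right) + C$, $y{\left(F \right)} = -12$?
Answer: $11102$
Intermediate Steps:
$s{\left(q \right)} = 2 q \left(8 + q\right)$
$Y{\left(U,C \right)} = - 14 U - 11 C$ ($Y{\left(U,C \right)} = \left(2 \left(-1\right) \left(8 - 1\right) U - 12 C\right) + C = \left(2 \left(-1\right) 7 U - 12 C\right) + C = \left(- 14 U - 12 C\right) + C = - 14 U - 11 C$)
$d = 10032$ ($d = 25501 - 15469 = 10032$)
$d + Y{\left(-78,2 \right)} = 10032 - -1070 = 10032 + \left(1092 - 22\right) = 10032 + 1070 = 11102$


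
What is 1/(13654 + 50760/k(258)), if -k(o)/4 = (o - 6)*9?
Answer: 42/573233 ≈ 7.3269e-5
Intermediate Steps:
k(o) = 216 - 36*o (k(o) = -4*(o - 6)*9 = -4*(-6 + o)*9 = -4*(-54 + 9*o) = 216 - 36*o)
1/(13654 + 50760/k(258)) = 1/(13654 + 50760/(216 - 36*258)) = 1/(13654 + 50760/(216 - 9288)) = 1/(13654 + 50760/(-9072)) = 1/(13654 + 50760*(-1/9072)) = 1/(13654 - 235/42) = 1/(573233/42) = 42/573233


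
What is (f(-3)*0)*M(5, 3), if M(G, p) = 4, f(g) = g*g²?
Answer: 0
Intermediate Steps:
f(g) = g³
(f(-3)*0)*M(5, 3) = ((-3)³*0)*4 = -27*0*4 = 0*4 = 0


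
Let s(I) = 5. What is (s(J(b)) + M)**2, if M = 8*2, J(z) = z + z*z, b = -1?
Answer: 441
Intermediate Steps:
J(z) = z + z**2
M = 16
(s(J(b)) + M)**2 = (5 + 16)**2 = 21**2 = 441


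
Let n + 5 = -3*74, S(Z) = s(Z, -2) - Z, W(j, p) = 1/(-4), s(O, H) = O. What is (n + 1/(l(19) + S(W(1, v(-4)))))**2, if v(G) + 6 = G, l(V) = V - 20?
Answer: 51984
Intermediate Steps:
l(V) = -20 + V
v(G) = -6 + G
W(j, p) = -1/4
S(Z) = 0 (S(Z) = Z - Z = 0)
n = -227 (n = -5 - 3*74 = -5 - 222 = -227)
(n + 1/(l(19) + S(W(1, v(-4)))))**2 = (-227 + 1/((-20 + 19) + 0))**2 = (-227 + 1/(-1 + 0))**2 = (-227 + 1/(-1))**2 = (-227 - 1)**2 = (-228)**2 = 51984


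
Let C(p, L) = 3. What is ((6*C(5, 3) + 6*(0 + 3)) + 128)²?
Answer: 26896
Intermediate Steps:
((6*C(5, 3) + 6*(0 + 3)) + 128)² = ((6*3 + 6*(0 + 3)) + 128)² = ((18 + 6*3) + 128)² = ((18 + 18) + 128)² = (36 + 128)² = 164² = 26896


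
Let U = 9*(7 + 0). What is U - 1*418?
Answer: -355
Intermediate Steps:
U = 63 (U = 9*7 = 63)
U - 1*418 = 63 - 1*418 = 63 - 418 = -355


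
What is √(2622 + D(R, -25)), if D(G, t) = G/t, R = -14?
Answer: 2*√16391/5 ≈ 51.211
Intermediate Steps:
√(2622 + D(R, -25)) = √(2622 - 14/(-25)) = √(2622 - 14*(-1/25)) = √(2622 + 14/25) = √(65564/25) = 2*√16391/5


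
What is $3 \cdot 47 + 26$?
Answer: $167$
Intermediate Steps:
$3 \cdot 47 + 26 = 141 + 26 = 167$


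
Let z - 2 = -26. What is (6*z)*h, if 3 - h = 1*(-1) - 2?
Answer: -864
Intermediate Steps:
z = -24 (z = 2 - 26 = -24)
h = 6 (h = 3 - (1*(-1) - 2) = 3 - (-1 - 2) = 3 - 1*(-3) = 3 + 3 = 6)
(6*z)*h = (6*(-24))*6 = -144*6 = -864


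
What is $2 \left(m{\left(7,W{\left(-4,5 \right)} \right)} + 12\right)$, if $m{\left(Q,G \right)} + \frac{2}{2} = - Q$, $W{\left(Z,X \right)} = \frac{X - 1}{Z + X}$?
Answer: $8$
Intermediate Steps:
$W{\left(Z,X \right)} = \frac{-1 + X}{X + Z}$
$m{\left(Q,G \right)} = -1 - Q$
$2 \left(m{\left(7,W{\left(-4,5 \right)} \right)} + 12\right) = 2 \left(\left(-1 - 7\right) + 12\right) = 2 \left(-8 + 12\right) = 2 \cdot 4 = 8$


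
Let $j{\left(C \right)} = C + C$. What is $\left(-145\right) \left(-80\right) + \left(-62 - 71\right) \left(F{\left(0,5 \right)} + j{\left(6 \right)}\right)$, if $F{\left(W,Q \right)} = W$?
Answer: $10004$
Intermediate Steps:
$j{\left(C \right)} = 2 C$
$\left(-145\right) \left(-80\right) + \left(-62 - 71\right) \left(F{\left(0,5 \right)} + j{\left(6 \right)}\right) = \left(-145\right) \left(-80\right) + \left(-62 - 71\right) \left(0 + 2 \cdot 6\right) = 11600 - 133 \left(0 + 12\right) = 11600 - 1596 = 10004$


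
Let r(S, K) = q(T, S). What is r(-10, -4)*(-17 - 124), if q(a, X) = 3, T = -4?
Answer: -423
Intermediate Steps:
r(S, K) = 3
r(-10, -4)*(-17 - 124) = 3*(-17 - 124) = 3*(-141) = -423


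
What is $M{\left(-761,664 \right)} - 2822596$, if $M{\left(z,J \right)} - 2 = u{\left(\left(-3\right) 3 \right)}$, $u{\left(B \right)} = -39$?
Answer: $-2822633$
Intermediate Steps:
$M{\left(z,J \right)} = -37$ ($M{\left(z,J \right)} = 2 - 39 = -37$)
$M{\left(-761,664 \right)} - 2822596 = -37 - 2822596 = -2822633$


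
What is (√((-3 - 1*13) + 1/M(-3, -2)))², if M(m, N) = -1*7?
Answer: -113/7 ≈ -16.143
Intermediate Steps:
M(m, N) = -7
(√((-3 - 1*13) + 1/M(-3, -2)))² = (√((-3 - 1*13) + 1/(-7)))² = (√((-3 - 13) - ⅐))² = (√(-16 - ⅐))² = (√(-113/7))² = (I*√791/7)² = -113/7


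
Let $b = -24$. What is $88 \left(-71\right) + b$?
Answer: $-6272$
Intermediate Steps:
$88 \left(-71\right) + b = 88 \left(-71\right) - 24 = -6248 - 24 = -6272$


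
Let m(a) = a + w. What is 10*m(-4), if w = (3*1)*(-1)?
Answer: -70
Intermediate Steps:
w = -3 (w = 3*(-1) = -3)
m(a) = -3 + a (m(a) = a - 3 = -3 + a)
10*m(-4) = 10*(-3 - 4) = 10*(-7) = -70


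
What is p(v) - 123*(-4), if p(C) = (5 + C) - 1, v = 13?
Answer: 509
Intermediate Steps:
p(C) = 4 + C
p(v) - 123*(-4) = (4 + 13) - 123*(-4) = 17 + 492 = 509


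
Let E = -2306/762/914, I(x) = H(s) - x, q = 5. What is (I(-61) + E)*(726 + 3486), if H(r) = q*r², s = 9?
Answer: 113917675482/58039 ≈ 1.9628e+6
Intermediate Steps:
H(r) = 5*r²
I(x) = 405 - x (I(x) = 5*9² - x = 5*81 - x = 405 - x)
E = -1153/348234 (E = -2306*1/762*(1/914) = -1153/381*1/914 = -1153/348234 ≈ -0.0033110)
(I(-61) + E)*(726 + 3486) = ((405 - 1*(-61)) - 1153/348234)*(726 + 3486) = ((405 + 61) - 1153/348234)*4212 = (466 - 1153/348234)*4212 = (162275891/348234)*4212 = 113917675482/58039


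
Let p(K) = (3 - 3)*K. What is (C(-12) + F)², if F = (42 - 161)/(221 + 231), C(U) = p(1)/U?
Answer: 14161/204304 ≈ 0.069313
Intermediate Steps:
p(K) = 0 (p(K) = 0*K = 0)
C(U) = 0 (C(U) = 0/U = 0)
F = -119/452 ≈ -0.26327
(C(-12) + F)² = (0 - 119/452)² = (-119/452)² = 14161/204304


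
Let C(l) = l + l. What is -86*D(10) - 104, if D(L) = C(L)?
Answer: -1824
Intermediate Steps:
C(l) = 2*l
D(L) = 2*L
-86*D(10) - 104 = -172*10 - 104 = -86*20 - 104 = -1720 - 104 = -1824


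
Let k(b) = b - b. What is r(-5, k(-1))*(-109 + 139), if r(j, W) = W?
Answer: 0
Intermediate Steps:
k(b) = 0
r(-5, k(-1))*(-109 + 139) = 0*(-109 + 139) = 0*30 = 0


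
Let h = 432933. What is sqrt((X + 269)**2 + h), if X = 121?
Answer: sqrt(585033) ≈ 764.87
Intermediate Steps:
sqrt((X + 269)**2 + h) = sqrt((121 + 269)**2 + 432933) = sqrt(390**2 + 432933) = sqrt(152100 + 432933) = sqrt(585033)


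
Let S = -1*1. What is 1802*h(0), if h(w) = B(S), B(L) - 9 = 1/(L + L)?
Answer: 15317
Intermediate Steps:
S = -1
B(L) = 9 + 1/(2*L) (B(L) = 9 + 1/(L + L) = 9 + 1/(2*L))
h(w) = 17/2 (h(w) = 9 + (1/2)/(-1) = 9 + (1/2)*(-1) = 9 - 1/2 = 17/2)
1802*h(0) = 1802*(17/2) = 15317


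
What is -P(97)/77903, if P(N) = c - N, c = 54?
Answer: 43/77903 ≈ 0.00055197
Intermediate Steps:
P(N) = 54 - N
-P(97)/77903 = -(54 - 1*97)/77903 = -(54 - 97)/77903 = -(-43)/77903 = -1*(-43/77903) = 43/77903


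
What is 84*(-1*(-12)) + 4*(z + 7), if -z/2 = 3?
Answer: 1012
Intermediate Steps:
z = -6 (z = -2*3 = -6)
84*(-1*(-12)) + 4*(z + 7) = 84*(-1*(-12)) + 4*(-6 + 7) = 84*12 + 4*1 = 1008 + 4 = 1012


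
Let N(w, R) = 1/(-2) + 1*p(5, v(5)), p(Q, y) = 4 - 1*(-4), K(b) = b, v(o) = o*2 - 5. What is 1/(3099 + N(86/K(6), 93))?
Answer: 2/6213 ≈ 0.00032191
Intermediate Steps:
v(o) = -5 + 2*o (v(o) = 2*o - 5 = -5 + 2*o)
p(Q, y) = 8 (p(Q, y) = 4 + 4 = 8)
N(w, R) = 15/2 (N(w, R) = 1/(-2) + 1*8 = -½ + 8 = 15/2)
1/(3099 + N(86/K(6), 93)) = 1/(3099 + 15/2) = 1/(6213/2) = 2/6213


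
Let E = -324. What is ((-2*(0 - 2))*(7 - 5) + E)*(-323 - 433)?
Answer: 238896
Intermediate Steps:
((-2*(0 - 2))*(7 - 5) + E)*(-323 - 433) = ((-2*(0 - 2))*(7 - 5) - 324)*(-323 - 433) = (-2*(-2)*2 - 324)*(-756) = (4*2 - 324)*(-756) = (8 - 324)*(-756) = -316*(-756) = 238896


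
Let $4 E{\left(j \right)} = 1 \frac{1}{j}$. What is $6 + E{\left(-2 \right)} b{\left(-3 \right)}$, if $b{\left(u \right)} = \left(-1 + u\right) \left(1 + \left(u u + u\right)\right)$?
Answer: $\frac{19}{2} \approx 9.5$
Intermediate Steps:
$b{\left(u \right)} = \left(-1 + u\right) \left(1 + u + u^{2}\right)$ ($b{\left(u \right)} = \left(-1 + u\right) \left(1 + \left(u^{2} + u\right)\right) = \left(-1 + u\right) \left(1 + \left(u + u^{2}\right)\right) = \left(-1 + u\right) \left(1 + u + u^{2}\right)$)
$E{\left(j \right)} = \frac{1}{4 j}$ ($E{\left(j \right)} = \frac{1 \frac{1}{j}}{4} = \frac{1}{4 j}$)
$6 + E{\left(-2 \right)} b{\left(-3 \right)} = 6 + \frac{1}{4 \left(-2\right)} \left(-1 + \left(-3\right)^{3}\right) = 6 + \frac{1}{4} \left(- \frac{1}{2}\right) \left(-1 - 27\right) = 6 - - \frac{7}{2} = 6 + \frac{7}{2} = \frac{19}{2}$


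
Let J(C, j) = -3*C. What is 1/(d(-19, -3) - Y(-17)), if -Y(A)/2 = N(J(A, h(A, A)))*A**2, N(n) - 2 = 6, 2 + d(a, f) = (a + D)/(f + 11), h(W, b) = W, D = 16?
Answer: 8/36973 ≈ 0.00021637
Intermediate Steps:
d(a, f) = -2 + (16 + a)/(11 + f) (d(a, f) = -2 + (a + 16)/(f + 11) = -2 + (16 + a)/(11 + f))
N(n) = 8 (N(n) = 2 + 6 = 8)
Y(A) = -16*A**2
1/(d(-19, -3) - Y(-17)) = 1/((-6 - 19 - 2*(-3))/(11 - 3) - (-16)*(-17)**2) = 1/((-6 - 19 + 6)/8 - (-16)*289) = 1/((1/8)*(-19) - 1*(-4624)) = 1/(-19/8 + 4624) = 1/(36973/8) = 8/36973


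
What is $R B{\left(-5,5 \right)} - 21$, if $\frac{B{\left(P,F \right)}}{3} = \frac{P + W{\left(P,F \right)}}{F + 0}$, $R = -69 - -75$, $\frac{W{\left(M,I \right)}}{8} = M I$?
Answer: $-759$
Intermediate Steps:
$W{\left(M,I \right)} = 8 I M$ ($W{\left(M,I \right)} = 8 M I = 8 I M$)
$R = 6$ ($R = -69 + 75 = 6$)
$B{\left(P,F \right)} = \frac{3 \left(P + 8 F P\right)}{F}$ ($B{\left(P,F \right)} = 3 \frac{P + 8 F P}{F + 0} = 3 \frac{P + 8 F P}{F} = \frac{3 \left(P + 8 F P\right)}{F}$)
$R B{\left(-5,5 \right)} - 21 = 6 \left(24 \left(-5\right) + 3 \left(-5\right) \frac{1}{5}\right) - 21 = 6 \left(-120 + 3 \left(-5\right) \frac{1}{5}\right) - 21 = 6 \left(-120 - 3\right) - 21 = 6 \left(-123\right) - 21 = -738 - 21 = -759$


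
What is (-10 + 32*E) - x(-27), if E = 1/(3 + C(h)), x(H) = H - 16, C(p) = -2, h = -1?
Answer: 65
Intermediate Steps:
x(H) = -16 + H
E = 1 (E = 1/(3 - 2) = 1/1 = 1)
(-10 + 32*E) - x(-27) = (-10 + 32*1) - (-16 - 27) = (-10 + 32) - 1*(-43) = 22 + 43 = 65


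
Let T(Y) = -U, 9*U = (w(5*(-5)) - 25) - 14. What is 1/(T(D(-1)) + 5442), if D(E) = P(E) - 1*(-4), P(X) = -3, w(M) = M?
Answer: 9/49042 ≈ 0.00018352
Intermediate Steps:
U = -64/9 (U = ((5*(-5) - 25) - 14)/9 = ((-25 - 25) - 14)/9 = (-50 - 14)/9 = (⅑)*(-64) = -64/9 ≈ -7.1111)
D(E) = 1 (D(E) = -3 - 1*(-4) = -3 + 4 = 1)
T(Y) = 64/9 (T(Y) = -1*(-64/9) = 64/9)
1/(T(D(-1)) + 5442) = 1/(64/9 + 5442) = 1/(49042/9) = 9/49042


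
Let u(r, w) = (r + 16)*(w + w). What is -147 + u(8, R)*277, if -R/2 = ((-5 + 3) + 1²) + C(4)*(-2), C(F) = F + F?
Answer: 451917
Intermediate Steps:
C(F) = 2*F
R = 34 (R = -2*(((-5 + 3) + 1²) + (2*4)*(-2)) = -2*((-2 + 1) + 8*(-2)) = -2*(-1 - 16) = -2*(-17) = 34)
u(r, w) = 2*w*(16 + r) (u(r, w) = (16 + r)*(2*w) = 2*w*(16 + r))
-147 + u(8, R)*277 = -147 + (2*34*(16 + 8))*277 = -147 + (2*34*24)*277 = -147 + 1632*277 = -147 + 452064 = 451917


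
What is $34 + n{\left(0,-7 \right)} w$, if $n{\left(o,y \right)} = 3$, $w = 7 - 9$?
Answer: $28$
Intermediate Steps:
$w = -2$
$34 + n{\left(0,-7 \right)} w = 34 + 3 \left(-2\right) = 34 - 6 = 28$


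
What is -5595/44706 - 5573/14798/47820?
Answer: -659916160123/5272628322360 ≈ -0.12516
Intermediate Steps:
-5595/44706 - 5573/14798/47820 = -5595*1/44706 - 5573*1/14798*(1/47820) = -1865/14902 - 5573/14798*1/47820 = -1865/14902 - 5573/707640360 = -659916160123/5272628322360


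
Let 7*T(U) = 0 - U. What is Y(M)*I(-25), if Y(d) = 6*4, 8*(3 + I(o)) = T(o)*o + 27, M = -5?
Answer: -1812/7 ≈ -258.86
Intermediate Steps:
T(U) = -U/7 (T(U) = (0 - U)/7 = (-U)/7 = -U/7)
I(o) = 3/8 - o²/56 (I(o) = -3 + ((-o/7)*o + 27)/8 = -3 + (-o²/7 + 27)/8 = -3 + (27 - o²/7)/8 = -3 + (27/8 - o²/56) = 3/8 - o²/56)
Y(d) = 24
Y(M)*I(-25) = 24*(3/8 - 1/56*(-25)²) = 24*(3/8 - 1/56*625) = 24*(3/8 - 625/56) = 24*(-151/14) = -1812/7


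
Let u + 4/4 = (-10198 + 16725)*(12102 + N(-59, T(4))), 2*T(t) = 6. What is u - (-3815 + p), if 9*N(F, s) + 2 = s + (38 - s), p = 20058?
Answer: 78999618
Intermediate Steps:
T(t) = 3 (T(t) = (1/2)*6 = 3)
N(F, s) = 4 (N(F, s) = -2/9 + (s + (38 - s))/9 = -2/9 + (1/9)*38 = -2/9 + 38/9 = 4)
u = 79015861 (u = -1 + (-10198 + 16725)*(12102 + 4) = -1 + 6527*12106 = -1 + 79015862 = 79015861)
u - (-3815 + p) = 79015861 - (-3815 + 20058) = 79015861 - 1*16243 = 79015861 - 16243 = 78999618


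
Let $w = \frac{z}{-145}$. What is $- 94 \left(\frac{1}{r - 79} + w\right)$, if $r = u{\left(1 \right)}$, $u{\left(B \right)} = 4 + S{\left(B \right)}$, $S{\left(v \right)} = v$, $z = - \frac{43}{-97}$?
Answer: $\frac{810609}{520405} \approx 1.5576$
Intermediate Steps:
$z = \frac{43}{97}$ ($z = \left(-43\right) \left(- \frac{1}{97}\right) = \frac{43}{97} \approx 0.4433$)
$w = - \frac{43}{14065}$ ($w = \frac{43}{97 \left(-145\right)} = \frac{43}{97} \left(- \frac{1}{145}\right) = - \frac{43}{14065} \approx -0.0030572$)
$u{\left(B \right)} = 4 + B$
$r = 5$ ($r = 4 + 1 = 5$)
$- 94 \left(\frac{1}{r - 79} + w\right) = - 94 \left(\frac{1}{5 - 79} - \frac{43}{14065}\right) = - 94 \left(\frac{1}{-74} - \frac{43}{14065}\right) = - 94 \left(- \frac{1}{74} - \frac{43}{14065}\right) = \left(-94\right) \left(- \frac{17247}{1040810}\right) = \frac{810609}{520405}$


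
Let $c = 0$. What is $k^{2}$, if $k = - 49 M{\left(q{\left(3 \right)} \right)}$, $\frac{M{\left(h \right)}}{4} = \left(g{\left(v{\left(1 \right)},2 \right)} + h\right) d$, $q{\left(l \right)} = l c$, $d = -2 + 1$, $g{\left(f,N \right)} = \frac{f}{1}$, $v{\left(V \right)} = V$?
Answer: $38416$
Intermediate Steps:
$g{\left(f,N \right)} = f$ ($g{\left(f,N \right)} = f 1 = f$)
$d = -1$
$q{\left(l \right)} = 0$ ($q{\left(l \right)} = l 0 = 0$)
$M{\left(h \right)} = -4 - 4 h$ ($M{\left(h \right)} = 4 \left(1 + h\right) \left(-1\right) = 4 \left(-1 - h\right) = -4 - 4 h$)
$k = 196$ ($k = - 49 \left(-4 - 0\right) = - 49 \left(-4 + 0\right) = \left(-49\right) \left(-4\right) = 196$)
$k^{2} = 196^{2} = 38416$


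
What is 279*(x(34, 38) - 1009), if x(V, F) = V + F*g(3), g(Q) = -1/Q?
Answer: -275559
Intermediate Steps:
x(V, F) = V - F/3 (x(V, F) = V + F*(-1/3) = V + F*(-1*⅓) = V + F*(-⅓) = V - F/3)
279*(x(34, 38) - 1009) = 279*((34 - ⅓*38) - 1009) = 279*((34 - 38/3) - 1009) = 279*(64/3 - 1009) = 279*(-2963/3) = -275559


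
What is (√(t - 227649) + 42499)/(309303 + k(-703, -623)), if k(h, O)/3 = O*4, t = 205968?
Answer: 42499/301827 + I*√2409/100609 ≈ 0.14081 + 0.00048784*I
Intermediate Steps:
k(h, O) = 12*O (k(h, O) = 3*(O*4) = 3*(4*O) = 12*O)
(√(t - 227649) + 42499)/(309303 + k(-703, -623)) = (√(205968 - 227649) + 42499)/(309303 + 12*(-623)) = (√(-21681) + 42499)/(309303 - 7476) = (3*I*√2409 + 42499)/301827 = (42499 + 3*I*√2409)*(1/301827) = 42499/301827 + I*√2409/100609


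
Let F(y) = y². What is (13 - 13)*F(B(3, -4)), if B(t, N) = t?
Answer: 0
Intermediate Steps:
(13 - 13)*F(B(3, -4)) = (13 - 13)*3² = 0*9 = 0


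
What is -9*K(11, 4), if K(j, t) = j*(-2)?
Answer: 198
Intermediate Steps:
K(j, t) = -2*j
-9*K(11, 4) = -(-18)*11 = -9*(-22) = 198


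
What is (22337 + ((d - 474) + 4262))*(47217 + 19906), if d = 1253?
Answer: 1837693494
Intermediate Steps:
(22337 + ((d - 474) + 4262))*(47217 + 19906) = (22337 + ((1253 - 474) + 4262))*(47217 + 19906) = (22337 + (779 + 4262))*67123 = (22337 + 5041)*67123 = 27378*67123 = 1837693494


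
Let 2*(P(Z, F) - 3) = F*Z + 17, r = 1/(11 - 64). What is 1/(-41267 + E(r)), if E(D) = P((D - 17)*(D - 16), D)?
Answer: -297754/12284755945 ≈ -2.4238e-5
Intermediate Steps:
r = -1/53 (r = 1/(-53) = -1/53 ≈ -0.018868)
P(Z, F) = 23/2 + F*Z/2 (P(Z, F) = 3 + (F*Z + 17)/2 = 3 + (17 + F*Z)/2 = 3 + (17/2 + F*Z/2) = 23/2 + F*Z/2)
E(D) = 23/2 + D*(-17 + D)*(-16 + D)/2 (E(D) = 23/2 + D*((D - 17)*(D - 16))/2 = 23/2 + D*((-17 + D)*(-16 + D))/2 = 23/2 + D*(-17 + D)*(-16 + D)/2)
1/(-41267 + E(r)) = 1/(-41267 + (23/2 + (1/2)*(-1/53)*(272 + (-1/53)**2 - 33*(-1/53)))) = 1/(-41267 + (23/2 + (1/2)*(-1/53)*(272 + 1/2809 + 33/53))) = 1/(-41267 + (23/2 + (1/2)*(-1/53)*(765798/2809))) = 1/(-41267 + (23/2 - 382899/148877)) = 1/(-41267 + 2658373/297754) = 1/(-12284755945/297754) = -297754/12284755945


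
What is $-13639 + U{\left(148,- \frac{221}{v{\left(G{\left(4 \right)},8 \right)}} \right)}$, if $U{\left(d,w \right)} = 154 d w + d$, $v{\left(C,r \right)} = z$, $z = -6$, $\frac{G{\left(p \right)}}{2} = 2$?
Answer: $\frac{2478043}{3} \approx 8.2601 \cdot 10^{5}$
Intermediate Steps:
$G{\left(p \right)} = 4$ ($G{\left(p \right)} = 2 \cdot 2 = 4$)
$v{\left(C,r \right)} = -6$
$U{\left(d,w \right)} = d + 154 d w$ ($U{\left(d,w \right)} = 154 d w + d = d + 154 d w$)
$-13639 + U{\left(148,- \frac{221}{v{\left(G{\left(4 \right)},8 \right)}} \right)} = -13639 + 148 \left(1 + 154 \left(- \frac{221}{-6}\right)\right) = -13639 + 148 \left(1 + 154 \left(\left(-221\right) \left(- \frac{1}{6}\right)\right)\right) = -13639 + 148 \left(1 + 154 \cdot \frac{221}{6}\right) = -13639 + 148 \left(1 + \frac{17017}{3}\right) = -13639 + 148 \cdot \frac{17020}{3} = -13639 + \frac{2518960}{3} = \frac{2478043}{3}$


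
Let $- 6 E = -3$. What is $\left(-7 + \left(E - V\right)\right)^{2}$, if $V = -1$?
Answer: $\frac{121}{4} \approx 30.25$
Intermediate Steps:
$E = \frac{1}{2}$ ($E = \left(- \frac{1}{6}\right) \left(-3\right) = \frac{1}{2} \approx 0.5$)
$\left(-7 + \left(E - V\right)\right)^{2} = \left(-7 + \left(\frac{1}{2} - -1\right)\right)^{2} = \left(-7 + \left(\frac{1}{2} + 1\right)\right)^{2} = \left(-7 + \frac{3}{2}\right)^{2} = \left(- \frac{11}{2}\right)^{2} = \frac{121}{4}$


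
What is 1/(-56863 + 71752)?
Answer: 1/14889 ≈ 6.7164e-5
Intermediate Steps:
1/(-56863 + 71752) = 1/14889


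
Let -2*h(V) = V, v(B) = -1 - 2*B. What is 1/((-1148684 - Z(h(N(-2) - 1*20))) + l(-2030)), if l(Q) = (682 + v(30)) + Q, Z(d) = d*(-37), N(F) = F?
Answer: -1/1149686 ≈ -8.6980e-7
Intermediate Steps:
h(V) = -V/2
Z(d) = -37*d
l(Q) = 621 + Q (l(Q) = (682 + (-1 - 2*30)) + Q = (682 + (-1 - 60)) + Q = (682 - 61) + Q = 621 + Q)
1/((-1148684 - Z(h(N(-2) - 1*20))) + l(-2030)) = 1/((-1148684 - (-37)*(-(-2 - 1*20)/2)) + (621 - 2030)) = 1/((-1148684 - (-37)*(-(-2 - 20)/2)) - 1409) = 1/((-1148684 - (-37)*(-½*(-22))) - 1409) = 1/((-1148684 - (-37)*11) - 1409) = 1/((-1148684 - 1*(-407)) - 1409) = 1/((-1148684 + 407) - 1409) = 1/(-1148277 - 1409) = 1/(-1149686) = -1/1149686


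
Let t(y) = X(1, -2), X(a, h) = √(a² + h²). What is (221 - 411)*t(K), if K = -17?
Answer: -190*√5 ≈ -424.85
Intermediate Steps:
t(y) = √5 (t(y) = √(1² + (-2)²) = √(1 + 4) = √5)
(221 - 411)*t(K) = (221 - 411)*√5 = -190*√5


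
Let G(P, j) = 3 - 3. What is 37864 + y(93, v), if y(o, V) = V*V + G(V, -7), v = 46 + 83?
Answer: 54505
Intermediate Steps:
G(P, j) = 0
v = 129
y(o, V) = V**2 (y(o, V) = V*V + 0 = V**2 + 0 = V**2)
37864 + y(93, v) = 37864 + 129**2 = 37864 + 16641 = 54505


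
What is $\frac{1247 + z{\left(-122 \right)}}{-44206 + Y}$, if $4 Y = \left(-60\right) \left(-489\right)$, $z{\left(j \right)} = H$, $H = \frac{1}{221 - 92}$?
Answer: $- \frac{160864}{4756359} \approx -0.033821$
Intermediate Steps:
$H = \frac{1}{129} \approx 0.0077519$
$z{\left(j \right)} = \frac{1}{129}$
$Y = 7335$ ($Y = \frac{\left(-60\right) \left(-489\right)}{4} = \frac{1}{4} \cdot 29340 = 7335$)
$\frac{1247 + z{\left(-122 \right)}}{-44206 + Y} = \frac{1247 + \frac{1}{129}}{-44206 + 7335} = \frac{160864}{129 \left(-36871\right)} = \frac{160864}{129} \left(- \frac{1}{36871}\right) = - \frac{160864}{4756359}$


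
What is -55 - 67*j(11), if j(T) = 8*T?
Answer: -5951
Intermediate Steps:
-55 - 67*j(11) = -55 - 536*11 = -55 - 67*88 = -55 - 5896 = -5951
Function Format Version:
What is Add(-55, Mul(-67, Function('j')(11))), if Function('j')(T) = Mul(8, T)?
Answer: -5951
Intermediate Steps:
Add(-55, Mul(-67, Function('j')(11))) = Add(-55, Mul(-67, Mul(8, 11))) = Add(-55, Mul(-67, 88)) = Add(-55, -5896) = -5951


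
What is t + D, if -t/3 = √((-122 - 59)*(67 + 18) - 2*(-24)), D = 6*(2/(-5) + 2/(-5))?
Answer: -24/5 - 21*I*√313 ≈ -4.8 - 371.53*I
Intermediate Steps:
D = -24/5 (D = 6*(2*(-⅕) + 2*(-⅕)) = 6*(-⅖ - ⅖) = 6*(-⅘) = -24/5 ≈ -4.8000)
t = -21*I*√313 (t = -3*√((-122 - 59)*(67 + 18) - 2*(-24)) = -3*√(-181*85 + 48) = -3*√(-15385 + 48) = -21*I*√313 ≈ -371.53*I)
t + D = -21*I*√313 - 24/5 = -24/5 - 21*I*√313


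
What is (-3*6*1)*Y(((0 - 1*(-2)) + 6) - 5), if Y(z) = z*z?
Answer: -162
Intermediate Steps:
Y(z) = z²
(-3*6*1)*Y(((0 - 1*(-2)) + 6) - 5) = (-3*6*1)*(((0 - 1*(-2)) + 6) - 5)² = (-18*1)*(((0 + 2) + 6) - 5)² = -18*((2 + 6) - 5)² = -18*(8 - 5)² = -18*3² = -18*9 = -162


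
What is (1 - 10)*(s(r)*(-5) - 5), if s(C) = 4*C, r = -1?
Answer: -135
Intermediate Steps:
(1 - 10)*(s(r)*(-5) - 5) = (1 - 10)*((4*(-1))*(-5) - 5) = -9*(-4*(-5) - 5) = -9*(20 - 5) = -9*15 = -135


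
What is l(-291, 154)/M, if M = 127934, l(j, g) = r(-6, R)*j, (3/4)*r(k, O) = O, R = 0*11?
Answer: 0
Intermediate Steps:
R = 0
r(k, O) = 4*O/3
l(j, g) = 0 (l(j, g) = ((4/3)*0)*j = 0*j = 0)
l(-291, 154)/M = 0/127934 = 0*(1/127934) = 0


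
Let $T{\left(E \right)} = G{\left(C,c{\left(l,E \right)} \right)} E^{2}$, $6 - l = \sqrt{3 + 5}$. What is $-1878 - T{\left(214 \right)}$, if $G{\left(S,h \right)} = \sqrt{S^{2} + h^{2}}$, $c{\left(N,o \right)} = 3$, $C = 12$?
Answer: $-1878 - 137388 \sqrt{17} \approx -5.6834 \cdot 10^{5}$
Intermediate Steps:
$l = 6 - 2 \sqrt{2}$ ($l = 6 - \sqrt{3 + 5} = 6 - \sqrt{8} = 6 - 2 \sqrt{2} \approx 3.1716$)
$T{\left(E \right)} = 3 \sqrt{17} E^{2}$ ($T{\left(E \right)} = \sqrt{12^{2} + 3^{2}} E^{2} = \sqrt{144 + 9} E^{2} = \sqrt{153} E^{2} = 3 \sqrt{17} E^{2}$)
$-1878 - T{\left(214 \right)} = -1878 - 3 \sqrt{17} \cdot 214^{2} = -1878 - 3 \sqrt{17} \cdot 45796 = -1878 - 137388 \sqrt{17}$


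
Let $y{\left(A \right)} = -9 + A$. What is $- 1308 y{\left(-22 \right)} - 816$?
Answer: $39732$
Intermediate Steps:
$- 1308 y{\left(-22 \right)} - 816 = - 1308 \left(-9 - 22\right) - 816 = \left(-1308\right) \left(-31\right) - 816 = 40548 - 816 = 39732$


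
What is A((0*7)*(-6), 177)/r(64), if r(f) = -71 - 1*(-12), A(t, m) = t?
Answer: 0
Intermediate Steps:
r(f) = -59 (r(f) = -71 + 12 = -59)
A((0*7)*(-6), 177)/r(64) = ((0*7)*(-6))/(-59) = (0*(-6))*(-1/59) = 0*(-1/59) = 0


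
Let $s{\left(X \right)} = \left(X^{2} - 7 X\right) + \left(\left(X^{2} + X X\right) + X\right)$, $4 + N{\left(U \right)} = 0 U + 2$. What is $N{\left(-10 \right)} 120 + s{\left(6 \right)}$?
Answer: $-168$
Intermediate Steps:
$N{\left(U \right)} = -2$ ($N{\left(U \right)} = -4 + \left(0 U + 2\right) = -4 + \left(0 + 2\right) = -4 + 2 = -2$)
$s{\left(X \right)} = - 6 X + 3 X^{2}$ ($s{\left(X \right)} = \left(X^{2} - 7 X\right) + \left(\left(X^{2} + X^{2}\right) + X\right) = \left(X^{2} - 7 X\right) + \left(2 X^{2} + X\right) = \left(X^{2} - 7 X\right) + \left(X + 2 X^{2}\right) = - 6 X + 3 X^{2}$)
$N{\left(-10 \right)} 120 + s{\left(6 \right)} = \left(-2\right) 120 + 3 \cdot 6 \left(-2 + 6\right) = -240 + 3 \cdot 6 \cdot 4 = -240 + 72 = -168$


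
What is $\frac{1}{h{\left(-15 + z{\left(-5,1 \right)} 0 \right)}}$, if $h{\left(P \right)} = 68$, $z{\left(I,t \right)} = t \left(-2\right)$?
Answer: $\frac{1}{68} \approx 0.014706$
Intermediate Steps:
$z{\left(I,t \right)} = - 2 t$
$\frac{1}{h{\left(-15 + z{\left(-5,1 \right)} 0 \right)}} = \frac{1}{68}$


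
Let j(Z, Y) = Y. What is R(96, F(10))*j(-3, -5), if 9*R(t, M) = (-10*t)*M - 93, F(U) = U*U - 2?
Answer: 156955/3 ≈ 52318.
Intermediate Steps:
F(U) = -2 + U² (F(U) = U² - 2 = -2 + U²)
R(t, M) = -31/3 - 10*M*t/9 (R(t, M) = ((-10*t)*M - 93)/9 = (-10*M*t - 93)/9 = (-93 - 10*M*t)/9 = -31/3 - 10*M*t/9)
R(96, F(10))*j(-3, -5) = (-31/3 - 10/9*(-2 + 10²)*96)*(-5) = (-31/3 - 10/9*(-2 + 100)*96)*(-5) = (-31/3 - 10/9*98*96)*(-5) = (-31/3 - 31360/3)*(-5) = -31391/3*(-5) = 156955/3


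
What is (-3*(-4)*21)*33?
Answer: 8316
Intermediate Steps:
(-3*(-4)*21)*33 = (12*21)*33 = 252*33 = 8316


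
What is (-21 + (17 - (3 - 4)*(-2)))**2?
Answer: 36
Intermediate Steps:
(-21 + (17 - (3 - 4)*(-2)))**2 = (-21 + (17 - (-1)*(-2)))**2 = (-21 + (17 - 1*2))**2 = (-21 + (17 - 2))**2 = (-21 + 15)**2 = (-6)**2 = 36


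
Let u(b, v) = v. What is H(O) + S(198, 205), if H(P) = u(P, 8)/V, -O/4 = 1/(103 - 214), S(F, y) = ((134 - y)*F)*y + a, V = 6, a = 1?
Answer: -8645663/3 ≈ -2.8819e+6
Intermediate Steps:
S(F, y) = 1 + F*y*(134 - y) (S(F, y) = ((134 - y)*F)*y + 1 = (F*(134 - y))*y + 1 = F*y*(134 - y) + 1 = 1 + F*y*(134 - y))
O = 4/111 (O = -4/(103 - 214) = -4/(-111) = -4*(-1/111) = 4/111 ≈ 0.036036)
H(P) = 4/3 (H(P) = 8/6 = 8*(⅙) = 4/3)
H(O) + S(198, 205) = 4/3 + (1 - 1*198*205² + 134*198*205) = 4/3 + (1 - 1*198*42025 + 5439060) = 4/3 + (1 - 8320950 + 5439060) = 4/3 - 2881889 = -8645663/3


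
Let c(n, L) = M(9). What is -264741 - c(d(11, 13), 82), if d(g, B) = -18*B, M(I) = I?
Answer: -264750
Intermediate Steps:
c(n, L) = 9
-264741 - c(d(11, 13), 82) = -264741 - 1*9 = -264741 - 9 = -264750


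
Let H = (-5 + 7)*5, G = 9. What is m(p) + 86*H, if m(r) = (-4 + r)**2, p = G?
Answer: 885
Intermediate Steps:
H = 10 (H = 2*5 = 10)
p = 9
m(p) + 86*H = (-4 + 9)**2 + 86*10 = 5**2 + 860 = 25 + 860 = 885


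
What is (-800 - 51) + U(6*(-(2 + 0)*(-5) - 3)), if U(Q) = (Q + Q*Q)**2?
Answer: 3260785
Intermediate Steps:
U(Q) = (Q + Q**2)**2
(-800 - 51) + U(6*(-(2 + 0)*(-5) - 3)) = (-800 - 51) + (6*(-(2 + 0)*(-5) - 3))**2*(1 + 6*(-(2 + 0)*(-5) - 3))**2 = -851 + (6*(-2*(-5) - 3))**2*(1 + 6*(-2*(-5) - 3))**2 = -851 + (6*(-1*(-10) - 3))**2*(1 + 6*(-1*(-10) - 3))**2 = -851 + (6*(10 - 3))**2*(1 + 6*(10 - 3))**2 = -851 + (6*7)**2*(1 + 6*7)**2 = -851 + 42**2*(1 + 42)**2 = -851 + 1764*43**2 = -851 + 1764*1849 = -851 + 3261636 = 3260785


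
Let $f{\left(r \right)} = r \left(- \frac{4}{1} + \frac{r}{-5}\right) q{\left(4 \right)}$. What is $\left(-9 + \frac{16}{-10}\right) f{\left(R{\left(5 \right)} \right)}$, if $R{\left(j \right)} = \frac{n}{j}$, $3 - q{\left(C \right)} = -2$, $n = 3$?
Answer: $\frac{16377}{125} \approx 131.02$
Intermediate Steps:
$q{\left(C \right)} = 5$ ($q{\left(C \right)} = 3 - -2 = 3 + 2 = 5$)
$R{\left(j \right)} = \frac{3}{j}$
$f{\left(r \right)} = 5 r \left(-4 - \frac{r}{5}\right)$ ($f{\left(r \right)} = r \left(- \frac{4}{1} + \frac{r}{-5}\right) 5 = r \left(\left(-4\right) 1 + r \left(- \frac{1}{5}\right)\right) 5 = r \left(-4 - \frac{r}{5}\right) 5 = 5 r \left(-4 - \frac{r}{5}\right)$)
$\left(-9 + \frac{16}{-10}\right) f{\left(R{\left(5 \right)} \right)} = \left(-9 + \frac{16}{-10}\right) \left(- \frac{3}{5} \left(20 + \frac{3}{5}\right)\right) = \left(-9 + 16 \left(- \frac{1}{10}\right)\right) \left(- 3 \cdot \frac{1}{5} \left(20 + 3 \cdot \frac{1}{5}\right)\right) = \left(-9 - \frac{8}{5}\right) \left(\left(-1\right) \frac{3}{5} \left(20 + \frac{3}{5}\right)\right) = - \frac{53 \left(\left(-1\right) \frac{3}{5} \cdot \frac{103}{5}\right)}{5} = \left(- \frac{53}{5}\right) \left(- \frac{309}{25}\right) = \frac{16377}{125}$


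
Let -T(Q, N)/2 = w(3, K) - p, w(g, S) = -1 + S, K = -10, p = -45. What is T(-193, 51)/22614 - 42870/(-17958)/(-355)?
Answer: -23382805/2402771421 ≈ -0.0097316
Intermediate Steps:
T(Q, N) = -68 (T(Q, N) = -2*((-1 - 10) - 1*(-45)) = -2*(-11 + 45) = -2*34 = -68)
T(-193, 51)/22614 - 42870/(-17958)/(-355) = -68/22614 - 42870/(-17958)/(-355) = -68*1/22614 - 42870*(-1/17958)*(-1/355) = -34/11307 + (7145/2993)*(-1/355) = -34/11307 - 1429/212503 = -23382805/2402771421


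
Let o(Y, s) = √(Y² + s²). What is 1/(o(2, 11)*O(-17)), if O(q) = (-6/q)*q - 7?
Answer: -√5/325 ≈ -0.0068802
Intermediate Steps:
O(q) = -13 (O(q) = -6 - 7 = -13)
1/(o(2, 11)*O(-17)) = 1/(√(2² + 11²)*(-13)) = 1/(√(4 + 121)*(-13)) = 1/(√125*(-13)) = 1/((5*√5)*(-13)) = 1/(-65*√5) = -√5/325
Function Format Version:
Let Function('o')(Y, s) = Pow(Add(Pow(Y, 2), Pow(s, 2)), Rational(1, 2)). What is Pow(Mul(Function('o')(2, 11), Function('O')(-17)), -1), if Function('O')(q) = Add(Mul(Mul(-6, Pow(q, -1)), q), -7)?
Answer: Mul(Rational(-1, 325), Pow(5, Rational(1, 2))) ≈ -0.0068802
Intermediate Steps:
Function('O')(q) = -13 (Function('O')(q) = Add(-6, -7) = -13)
Pow(Mul(Function('o')(2, 11), Function('O')(-17)), -1) = Pow(Mul(Pow(Add(Pow(2, 2), Pow(11, 2)), Rational(1, 2)), -13), -1) = Pow(Mul(Pow(Add(4, 121), Rational(1, 2)), -13), -1) = Pow(Mul(Pow(125, Rational(1, 2)), -13), -1) = Pow(Mul(Mul(5, Pow(5, Rational(1, 2))), -13), -1) = Pow(Mul(-65, Pow(5, Rational(1, 2))), -1) = Mul(Rational(-1, 325), Pow(5, Rational(1, 2)))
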